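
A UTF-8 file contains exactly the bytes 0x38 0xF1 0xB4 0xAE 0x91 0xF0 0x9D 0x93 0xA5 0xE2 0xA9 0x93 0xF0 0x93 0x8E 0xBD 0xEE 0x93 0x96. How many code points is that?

Byte at offset 0: 0x38 = 00111000 → 1-byte char (#1). Advance 1.
Byte at offset 1: 0xF1 = 11110001 → 4-byte char (#2). Advance 4.
Byte at offset 5: 0xF0 = 11110000 → 4-byte char (#3). Advance 4.
Byte at offset 9: 0xE2 = 11100010 → 3-byte char (#4). Advance 3.
Byte at offset 12: 0xF0 = 11110000 → 4-byte char (#5). Advance 4.
Byte at offset 16: 0xEE = 11101110 → 3-byte char (#6). Advance 3.
Reached end at offset 19 after 6 code points.

6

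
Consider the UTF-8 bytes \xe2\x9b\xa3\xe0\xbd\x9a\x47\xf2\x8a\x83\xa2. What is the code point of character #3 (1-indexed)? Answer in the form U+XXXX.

U+0047

Offset 0: leading byte 0xE2 = 11100010 → 3-byte char #1 = E2 9B A3.
Offset 3: leading byte 0xE0 = 11100000 → 3-byte char #2 = E0 BD 9A.
Offset 6: leading byte 0x47 = 01000111 → 1-byte char #3 = 47.
Leading byte 0x47 = 01000111 matches 0xxxxxxx → 1-byte sequence.
Byte 1: 0x47 = 01000111, payload 1000111 (7 bits).
Concatenate: 1000111 = 0x47 (7 bits → U+0047).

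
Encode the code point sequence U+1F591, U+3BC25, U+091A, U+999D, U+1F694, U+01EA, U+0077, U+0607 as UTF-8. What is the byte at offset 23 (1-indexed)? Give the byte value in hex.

0x87

1-indexed offset 23 is 0-indexed offset 22.
U+1F591 → 4-byte form F0 9F 96 91 at offsets 0–3.
U+3BC25 → 4-byte form F0 BB B0 A5 at offsets 4–7.
U+091A → 3-byte form E0 A4 9A at offsets 8–10.
U+999D → 3-byte form E9 A6 9D at offsets 11–13.
U+1F694 → 4-byte form F0 9F 9A 94 at offsets 14–17.
U+01EA → 2-byte form C7 AA at offsets 18–19.
U+0077 → 1-byte form 77 at offsets 20–20.
U+0607 → 2-byte form D8 87 at offsets 21–22.
Offset 22 falls in char 8's range; it's byte 2 of D8 87 = 0x87.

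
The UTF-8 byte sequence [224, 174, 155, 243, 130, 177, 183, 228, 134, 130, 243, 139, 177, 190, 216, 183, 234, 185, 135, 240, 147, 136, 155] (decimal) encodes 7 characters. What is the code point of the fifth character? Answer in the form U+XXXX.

U+0637

Offset 0: leading byte 0xE0 = 11100000 → 3-byte char #1 = E0 AE 9B.
Offset 3: leading byte 0xF3 = 11110011 → 4-byte char #2 = F3 82 B1 B7.
Offset 7: leading byte 0xE4 = 11100100 → 3-byte char #3 = E4 86 82.
Offset 10: leading byte 0xF3 = 11110011 → 4-byte char #4 = F3 8B B1 BE.
Offset 14: leading byte 0xD8 = 11011000 → 2-byte char #5 = D8 B7.
Leading byte 0xD8 = 11011000 matches 110xxxxx → 2-byte sequence.
Byte 1: 0xD8 = 11011000, payload 11000 (5 bits).
Byte 2: 0xB7 = 10110111 (10xxxxxx ✓), payload 110111.
Concatenate: 11000110111 = 0x637 (11 bits → U+0637).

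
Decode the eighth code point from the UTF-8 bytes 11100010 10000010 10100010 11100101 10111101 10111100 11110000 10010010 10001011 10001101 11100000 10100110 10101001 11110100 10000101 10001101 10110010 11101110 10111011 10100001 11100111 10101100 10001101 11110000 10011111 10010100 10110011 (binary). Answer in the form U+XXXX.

U+1F533

Offset 0: leading byte 0xE2 = 11100010 → 3-byte char #1 = E2 82 A2.
Offset 3: leading byte 0xE5 = 11100101 → 3-byte char #2 = E5 BD BC.
Offset 6: leading byte 0xF0 = 11110000 → 4-byte char #3 = F0 92 8B 8D.
Offset 10: leading byte 0xE0 = 11100000 → 3-byte char #4 = E0 A6 A9.
Offset 13: leading byte 0xF4 = 11110100 → 4-byte char #5 = F4 85 8D B2.
Offset 17: leading byte 0xEE = 11101110 → 3-byte char #6 = EE BB A1.
Offset 20: leading byte 0xE7 = 11100111 → 3-byte char #7 = E7 AC 8D.
Offset 23: leading byte 0xF0 = 11110000 → 4-byte char #8 = F0 9F 94 B3.
Leading byte 0xF0 = 11110000 matches 11110xxx → 4-byte sequence.
Byte 1: 0xF0 = 11110000, payload 000 (3 bits).
Byte 2: 0x9F = 10011111 (10xxxxxx ✓), payload 011111.
Byte 3: 0x94 = 10010100 (10xxxxxx ✓), payload 010100.
Byte 4: 0xB3 = 10110011 (10xxxxxx ✓), payload 110011.
Concatenate: 000011111010100110011 = 0x1F533 (21 bits → U+1F533).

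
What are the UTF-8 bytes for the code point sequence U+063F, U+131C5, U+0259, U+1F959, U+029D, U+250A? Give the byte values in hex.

U+063F: 2-byte form → D8 BF.
U+131C5: 4-byte form → F0 93 87 85.
U+0259: 2-byte form → C9 99.
U+1F959: 4-byte form → F0 9F A5 99.
U+029D: 2-byte form → CA 9D.
U+250A: 3-byte form → E2 94 8A.
Concatenated (17 bytes): D8 BF F0 93 87 85 C9 99 F0 9F A5 99 CA 9D E2 94 8A.

D8 BF F0 93 87 85 C9 99 F0 9F A5 99 CA 9D E2 94 8A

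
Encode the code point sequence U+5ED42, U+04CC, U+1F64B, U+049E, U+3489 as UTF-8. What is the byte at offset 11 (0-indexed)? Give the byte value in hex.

U+5ED42 → 4-byte form F1 9E B5 82 at offsets 0–3.
U+04CC → 2-byte form D3 8C at offsets 4–5.
U+1F64B → 4-byte form F0 9F 99 8B at offsets 6–9.
U+049E → 2-byte form D2 9E at offsets 10–11.
Offset 11 falls in char 4's range; it's byte 2 of D2 9E = 0x9E.

0x9E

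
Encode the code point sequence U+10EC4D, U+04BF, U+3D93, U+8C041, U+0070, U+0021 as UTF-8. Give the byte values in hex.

F4 8E B1 8D D2 BF E3 B6 93 F2 8C 81 81 70 21

U+10EC4D: 4-byte form → F4 8E B1 8D.
U+04BF: 2-byte form → D2 BF.
U+3D93: 3-byte form → E3 B6 93.
U+8C041: 4-byte form → F2 8C 81 81.
U+0070: 1-byte form → 70.
U+0021: 1-byte form → 21.
Concatenated (15 bytes): F4 8E B1 8D D2 BF E3 B6 93 F2 8C 81 81 70 21.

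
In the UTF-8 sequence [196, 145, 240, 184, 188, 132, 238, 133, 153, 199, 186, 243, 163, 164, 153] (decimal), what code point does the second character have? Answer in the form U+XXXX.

Offset 0: leading byte 0xC4 = 11000100 → 2-byte char #1 = C4 91.
Offset 2: leading byte 0xF0 = 11110000 → 4-byte char #2 = F0 B8 BC 84.
Leading byte 0xF0 = 11110000 matches 11110xxx → 4-byte sequence.
Byte 1: 0xF0 = 11110000, payload 000 (3 bits).
Byte 2: 0xB8 = 10111000 (10xxxxxx ✓), payload 111000.
Byte 3: 0xBC = 10111100 (10xxxxxx ✓), payload 111100.
Byte 4: 0x84 = 10000100 (10xxxxxx ✓), payload 000100.
Concatenate: 000111000111100000100 = 0x38F04 (21 bits → U+38F04).

U+38F04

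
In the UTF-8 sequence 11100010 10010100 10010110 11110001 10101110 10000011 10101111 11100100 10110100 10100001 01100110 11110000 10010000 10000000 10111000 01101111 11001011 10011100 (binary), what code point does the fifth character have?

U+10038

Offset 0: leading byte 0xE2 = 11100010 → 3-byte char #1 = E2 94 96.
Offset 3: leading byte 0xF1 = 11110001 → 4-byte char #2 = F1 AE 83 AF.
Offset 7: leading byte 0xE4 = 11100100 → 3-byte char #3 = E4 B4 A1.
Offset 10: leading byte 0x66 = 01100110 → 1-byte char #4 = 66.
Offset 11: leading byte 0xF0 = 11110000 → 4-byte char #5 = F0 90 80 B8.
Leading byte 0xF0 = 11110000 matches 11110xxx → 4-byte sequence.
Byte 1: 0xF0 = 11110000, payload 000 (3 bits).
Byte 2: 0x90 = 10010000 (10xxxxxx ✓), payload 010000.
Byte 3: 0x80 = 10000000 (10xxxxxx ✓), payload 000000.
Byte 4: 0xB8 = 10111000 (10xxxxxx ✓), payload 111000.
Concatenate: 000010000000000111000 = 0x10038 (21 bits → U+10038).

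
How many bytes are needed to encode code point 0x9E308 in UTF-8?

4

U+9E308 = 0x9E308. UTF-8 uses 1 byte below 0x80, 2 below 0x800, 3 below 0x10000, 4 up to 0x10FFFF. 0x9E308 is in U+10000–U+10FFFF → 4 bytes.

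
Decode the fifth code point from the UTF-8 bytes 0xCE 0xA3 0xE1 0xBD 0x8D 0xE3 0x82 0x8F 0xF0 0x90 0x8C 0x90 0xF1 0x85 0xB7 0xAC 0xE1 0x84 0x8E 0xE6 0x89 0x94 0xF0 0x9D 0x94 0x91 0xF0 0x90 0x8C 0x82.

U+45DEC

Offset 0: leading byte 0xCE = 11001110 → 2-byte char #1 = CE A3.
Offset 2: leading byte 0xE1 = 11100001 → 3-byte char #2 = E1 BD 8D.
Offset 5: leading byte 0xE3 = 11100011 → 3-byte char #3 = E3 82 8F.
Offset 8: leading byte 0xF0 = 11110000 → 4-byte char #4 = F0 90 8C 90.
Offset 12: leading byte 0xF1 = 11110001 → 4-byte char #5 = F1 85 B7 AC.
Leading byte 0xF1 = 11110001 matches 11110xxx → 4-byte sequence.
Byte 1: 0xF1 = 11110001, payload 001 (3 bits).
Byte 2: 0x85 = 10000101 (10xxxxxx ✓), payload 000101.
Byte 3: 0xB7 = 10110111 (10xxxxxx ✓), payload 110111.
Byte 4: 0xAC = 10101100 (10xxxxxx ✓), payload 101100.
Concatenate: 001000101110111101100 = 0x45DEC (21 bits → U+45DEC).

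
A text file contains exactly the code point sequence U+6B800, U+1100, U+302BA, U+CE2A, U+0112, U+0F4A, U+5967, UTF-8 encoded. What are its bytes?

U+6B800: 4-byte form → F1 AB A0 80.
U+1100: 3-byte form → E1 84 80.
U+302BA: 4-byte form → F0 B0 8A BA.
U+CE2A: 3-byte form → EC B8 AA.
U+0112: 2-byte form → C4 92.
U+0F4A: 3-byte form → E0 BD 8A.
U+5967: 3-byte form → E5 A5 A7.
Concatenated (22 bytes): F1 AB A0 80 E1 84 80 F0 B0 8A BA EC B8 AA C4 92 E0 BD 8A E5 A5 A7.

F1 AB A0 80 E1 84 80 F0 B0 8A BA EC B8 AA C4 92 E0 BD 8A E5 A5 A7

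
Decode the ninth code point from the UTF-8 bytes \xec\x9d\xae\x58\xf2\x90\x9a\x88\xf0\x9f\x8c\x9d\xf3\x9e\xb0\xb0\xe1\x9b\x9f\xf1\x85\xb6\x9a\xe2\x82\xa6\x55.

U+0055

Offset 0: leading byte 0xEC = 11101100 → 3-byte char #1 = EC 9D AE.
Offset 3: leading byte 0x58 = 01011000 → 1-byte char #2 = 58.
Offset 4: leading byte 0xF2 = 11110010 → 4-byte char #3 = F2 90 9A 88.
Offset 8: leading byte 0xF0 = 11110000 → 4-byte char #4 = F0 9F 8C 9D.
Offset 12: leading byte 0xF3 = 11110011 → 4-byte char #5 = F3 9E B0 B0.
Offset 16: leading byte 0xE1 = 11100001 → 3-byte char #6 = E1 9B 9F.
Offset 19: leading byte 0xF1 = 11110001 → 4-byte char #7 = F1 85 B6 9A.
Offset 23: leading byte 0xE2 = 11100010 → 3-byte char #8 = E2 82 A6.
Offset 26: leading byte 0x55 = 01010101 → 1-byte char #9 = 55.
Leading byte 0x55 = 01010101 matches 0xxxxxxx → 1-byte sequence.
Byte 1: 0x55 = 01010101, payload 1010101 (7 bits).
Concatenate: 1010101 = 0x55 (7 bits → U+0055).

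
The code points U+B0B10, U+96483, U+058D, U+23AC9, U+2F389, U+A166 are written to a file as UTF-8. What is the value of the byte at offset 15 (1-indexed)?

1-indexed offset 15 is 0-indexed offset 14.
U+B0B10 → 4-byte form F2 B0 AC 90 at offsets 0–3.
U+96483 → 4-byte form F2 96 92 83 at offsets 4–7.
U+058D → 2-byte form D6 8D at offsets 8–9.
U+23AC9 → 4-byte form F0 A3 AB 89 at offsets 10–13.
U+2F389 → 4-byte form F0 AF 8E 89 at offsets 14–17.
Offset 14 falls in char 5's range; it's byte 1 of F0 AF 8E 89 = 0xF0.

0xF0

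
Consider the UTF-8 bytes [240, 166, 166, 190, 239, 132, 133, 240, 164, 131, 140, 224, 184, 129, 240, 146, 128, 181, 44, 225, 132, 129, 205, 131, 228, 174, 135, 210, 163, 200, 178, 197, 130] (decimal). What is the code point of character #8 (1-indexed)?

U+0343

Offset 0: leading byte 0xF0 = 11110000 → 4-byte char #1 = F0 A6 A6 BE.
Offset 4: leading byte 0xEF = 11101111 → 3-byte char #2 = EF 84 85.
Offset 7: leading byte 0xF0 = 11110000 → 4-byte char #3 = F0 A4 83 8C.
Offset 11: leading byte 0xE0 = 11100000 → 3-byte char #4 = E0 B8 81.
Offset 14: leading byte 0xF0 = 11110000 → 4-byte char #5 = F0 92 80 B5.
Offset 18: leading byte 0x2C = 00101100 → 1-byte char #6 = 2C.
Offset 19: leading byte 0xE1 = 11100001 → 3-byte char #7 = E1 84 81.
Offset 22: leading byte 0xCD = 11001101 → 2-byte char #8 = CD 83.
Leading byte 0xCD = 11001101 matches 110xxxxx → 2-byte sequence.
Byte 1: 0xCD = 11001101, payload 01101 (5 bits).
Byte 2: 0x83 = 10000011 (10xxxxxx ✓), payload 000011.
Concatenate: 01101000011 = 0x343 (11 bits → U+0343).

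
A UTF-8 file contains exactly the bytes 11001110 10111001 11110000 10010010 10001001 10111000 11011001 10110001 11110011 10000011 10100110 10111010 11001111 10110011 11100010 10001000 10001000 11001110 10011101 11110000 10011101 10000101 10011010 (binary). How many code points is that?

Byte at offset 0: 0xCE = 11001110 → 2-byte char (#1). Advance 2.
Byte at offset 2: 0xF0 = 11110000 → 4-byte char (#2). Advance 4.
Byte at offset 6: 0xD9 = 11011001 → 2-byte char (#3). Advance 2.
Byte at offset 8: 0xF3 = 11110011 → 4-byte char (#4). Advance 4.
Byte at offset 12: 0xCF = 11001111 → 2-byte char (#5). Advance 2.
Byte at offset 14: 0xE2 = 11100010 → 3-byte char (#6). Advance 3.
Byte at offset 17: 0xCE = 11001110 → 2-byte char (#7). Advance 2.
Byte at offset 19: 0xF0 = 11110000 → 4-byte char (#8). Advance 4.
Reached end at offset 23 after 8 code points.

8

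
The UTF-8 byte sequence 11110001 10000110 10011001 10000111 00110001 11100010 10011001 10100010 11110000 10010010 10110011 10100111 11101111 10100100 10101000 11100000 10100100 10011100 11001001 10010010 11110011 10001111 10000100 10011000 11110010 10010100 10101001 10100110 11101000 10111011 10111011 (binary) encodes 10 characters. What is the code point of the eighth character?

Offset 0: leading byte 0xF1 = 11110001 → 4-byte char #1 = F1 86 99 87.
Offset 4: leading byte 0x31 = 00110001 → 1-byte char #2 = 31.
Offset 5: leading byte 0xE2 = 11100010 → 3-byte char #3 = E2 99 A2.
Offset 8: leading byte 0xF0 = 11110000 → 4-byte char #4 = F0 92 B3 A7.
Offset 12: leading byte 0xEF = 11101111 → 3-byte char #5 = EF A4 A8.
Offset 15: leading byte 0xE0 = 11100000 → 3-byte char #6 = E0 A4 9C.
Offset 18: leading byte 0xC9 = 11001001 → 2-byte char #7 = C9 92.
Offset 20: leading byte 0xF3 = 11110011 → 4-byte char #8 = F3 8F 84 98.
Leading byte 0xF3 = 11110011 matches 11110xxx → 4-byte sequence.
Byte 1: 0xF3 = 11110011, payload 011 (3 bits).
Byte 2: 0x8F = 10001111 (10xxxxxx ✓), payload 001111.
Byte 3: 0x84 = 10000100 (10xxxxxx ✓), payload 000100.
Byte 4: 0x98 = 10011000 (10xxxxxx ✓), payload 011000.
Concatenate: 011001111000100011000 = 0xCF118 (21 bits → U+CF118).

U+CF118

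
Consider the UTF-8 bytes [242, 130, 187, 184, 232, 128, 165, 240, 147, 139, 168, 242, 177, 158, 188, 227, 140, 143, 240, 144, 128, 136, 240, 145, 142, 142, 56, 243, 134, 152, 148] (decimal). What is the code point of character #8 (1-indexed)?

U+0038

Offset 0: leading byte 0xF2 = 11110010 → 4-byte char #1 = F2 82 BB B8.
Offset 4: leading byte 0xE8 = 11101000 → 3-byte char #2 = E8 80 A5.
Offset 7: leading byte 0xF0 = 11110000 → 4-byte char #3 = F0 93 8B A8.
Offset 11: leading byte 0xF2 = 11110010 → 4-byte char #4 = F2 B1 9E BC.
Offset 15: leading byte 0xE3 = 11100011 → 3-byte char #5 = E3 8C 8F.
Offset 18: leading byte 0xF0 = 11110000 → 4-byte char #6 = F0 90 80 88.
Offset 22: leading byte 0xF0 = 11110000 → 4-byte char #7 = F0 91 8E 8E.
Offset 26: leading byte 0x38 = 00111000 → 1-byte char #8 = 38.
Leading byte 0x38 = 00111000 matches 0xxxxxxx → 1-byte sequence.
Byte 1: 0x38 = 00111000, payload 0111000 (7 bits).
Concatenate: 0111000 = 0x38 (7 bits → U+0038).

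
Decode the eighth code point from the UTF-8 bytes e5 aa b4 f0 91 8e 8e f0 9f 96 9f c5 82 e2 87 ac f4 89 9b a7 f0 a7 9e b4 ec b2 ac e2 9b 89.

Offset 0: leading byte 0xE5 = 11100101 → 3-byte char #1 = E5 AA B4.
Offset 3: leading byte 0xF0 = 11110000 → 4-byte char #2 = F0 91 8E 8E.
Offset 7: leading byte 0xF0 = 11110000 → 4-byte char #3 = F0 9F 96 9F.
Offset 11: leading byte 0xC5 = 11000101 → 2-byte char #4 = C5 82.
Offset 13: leading byte 0xE2 = 11100010 → 3-byte char #5 = E2 87 AC.
Offset 16: leading byte 0xF4 = 11110100 → 4-byte char #6 = F4 89 9B A7.
Offset 20: leading byte 0xF0 = 11110000 → 4-byte char #7 = F0 A7 9E B4.
Offset 24: leading byte 0xEC = 11101100 → 3-byte char #8 = EC B2 AC.
Leading byte 0xEC = 11101100 matches 1110xxxx → 3-byte sequence.
Byte 1: 0xEC = 11101100, payload 1100 (4 bits).
Byte 2: 0xB2 = 10110010 (10xxxxxx ✓), payload 110010.
Byte 3: 0xAC = 10101100 (10xxxxxx ✓), payload 101100.
Concatenate: 1100110010101100 = 0xCCAC (16 bits → U+CCAC).

U+CCAC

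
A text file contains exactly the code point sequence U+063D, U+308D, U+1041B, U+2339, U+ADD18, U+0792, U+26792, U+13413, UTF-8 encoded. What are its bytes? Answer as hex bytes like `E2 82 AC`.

D8 BD E3 82 8D F0 90 90 9B E2 8C B9 F2 AD B4 98 DE 92 F0 A6 9E 92 F0 93 90 93

U+063D: 2-byte form → D8 BD.
U+308D: 3-byte form → E3 82 8D.
U+1041B: 4-byte form → F0 90 90 9B.
U+2339: 3-byte form → E2 8C B9.
U+ADD18: 4-byte form → F2 AD B4 98.
U+0792: 2-byte form → DE 92.
U+26792: 4-byte form → F0 A6 9E 92.
U+13413: 4-byte form → F0 93 90 93.
Concatenated (26 bytes): D8 BD E3 82 8D F0 90 90 9B E2 8C B9 F2 AD B4 98 DE 92 F0 A6 9E 92 F0 93 90 93.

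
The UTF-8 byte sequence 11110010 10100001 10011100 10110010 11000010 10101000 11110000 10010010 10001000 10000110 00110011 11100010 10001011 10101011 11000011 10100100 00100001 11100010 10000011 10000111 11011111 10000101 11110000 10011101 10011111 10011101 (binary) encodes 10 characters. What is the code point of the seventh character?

U+0021

Offset 0: leading byte 0xF2 = 11110010 → 4-byte char #1 = F2 A1 9C B2.
Offset 4: leading byte 0xC2 = 11000010 → 2-byte char #2 = C2 A8.
Offset 6: leading byte 0xF0 = 11110000 → 4-byte char #3 = F0 92 88 86.
Offset 10: leading byte 0x33 = 00110011 → 1-byte char #4 = 33.
Offset 11: leading byte 0xE2 = 11100010 → 3-byte char #5 = E2 8B AB.
Offset 14: leading byte 0xC3 = 11000011 → 2-byte char #6 = C3 A4.
Offset 16: leading byte 0x21 = 00100001 → 1-byte char #7 = 21.
Leading byte 0x21 = 00100001 matches 0xxxxxxx → 1-byte sequence.
Byte 1: 0x21 = 00100001, payload 0100001 (7 bits).
Concatenate: 0100001 = 0x21 (7 bits → U+0021).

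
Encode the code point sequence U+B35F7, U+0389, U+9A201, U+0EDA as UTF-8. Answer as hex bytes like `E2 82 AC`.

U+B35F7: 4-byte form → F2 B3 97 B7.
U+0389: 2-byte form → CE 89.
U+9A201: 4-byte form → F2 9A 88 81.
U+0EDA: 3-byte form → E0 BB 9A.
Concatenated (13 bytes): F2 B3 97 B7 CE 89 F2 9A 88 81 E0 BB 9A.

F2 B3 97 B7 CE 89 F2 9A 88 81 E0 BB 9A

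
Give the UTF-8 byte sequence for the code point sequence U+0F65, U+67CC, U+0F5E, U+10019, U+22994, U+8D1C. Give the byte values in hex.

U+0F65: 3-byte form → E0 BD A5.
U+67CC: 3-byte form → E6 9F 8C.
U+0F5E: 3-byte form → E0 BD 9E.
U+10019: 4-byte form → F0 90 80 99.
U+22994: 4-byte form → F0 A2 A6 94.
U+8D1C: 3-byte form → E8 B4 9C.
Concatenated (20 bytes): E0 BD A5 E6 9F 8C E0 BD 9E F0 90 80 99 F0 A2 A6 94 E8 B4 9C.

E0 BD A5 E6 9F 8C E0 BD 9E F0 90 80 99 F0 A2 A6 94 E8 B4 9C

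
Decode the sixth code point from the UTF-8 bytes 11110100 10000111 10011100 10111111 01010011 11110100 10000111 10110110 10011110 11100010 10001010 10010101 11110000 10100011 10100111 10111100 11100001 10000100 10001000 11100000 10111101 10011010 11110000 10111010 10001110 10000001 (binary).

Offset 0: leading byte 0xF4 = 11110100 → 4-byte char #1 = F4 87 9C BF.
Offset 4: leading byte 0x53 = 01010011 → 1-byte char #2 = 53.
Offset 5: leading byte 0xF4 = 11110100 → 4-byte char #3 = F4 87 B6 9E.
Offset 9: leading byte 0xE2 = 11100010 → 3-byte char #4 = E2 8A 95.
Offset 12: leading byte 0xF0 = 11110000 → 4-byte char #5 = F0 A3 A7 BC.
Offset 16: leading byte 0xE1 = 11100001 → 3-byte char #6 = E1 84 88.
Leading byte 0xE1 = 11100001 matches 1110xxxx → 3-byte sequence.
Byte 1: 0xE1 = 11100001, payload 0001 (4 bits).
Byte 2: 0x84 = 10000100 (10xxxxxx ✓), payload 000100.
Byte 3: 0x88 = 10001000 (10xxxxxx ✓), payload 001000.
Concatenate: 0001000100001000 = 0x1108 (16 bits → U+1108).

U+1108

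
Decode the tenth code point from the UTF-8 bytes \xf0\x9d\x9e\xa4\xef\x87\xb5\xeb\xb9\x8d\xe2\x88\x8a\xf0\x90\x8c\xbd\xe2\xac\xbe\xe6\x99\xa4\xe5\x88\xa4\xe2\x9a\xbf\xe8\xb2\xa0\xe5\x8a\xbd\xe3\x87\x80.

Offset 0: leading byte 0xF0 = 11110000 → 4-byte char #1 = F0 9D 9E A4.
Offset 4: leading byte 0xEF = 11101111 → 3-byte char #2 = EF 87 B5.
Offset 7: leading byte 0xEB = 11101011 → 3-byte char #3 = EB B9 8D.
Offset 10: leading byte 0xE2 = 11100010 → 3-byte char #4 = E2 88 8A.
Offset 13: leading byte 0xF0 = 11110000 → 4-byte char #5 = F0 90 8C BD.
Offset 17: leading byte 0xE2 = 11100010 → 3-byte char #6 = E2 AC BE.
Offset 20: leading byte 0xE6 = 11100110 → 3-byte char #7 = E6 99 A4.
Offset 23: leading byte 0xE5 = 11100101 → 3-byte char #8 = E5 88 A4.
Offset 26: leading byte 0xE2 = 11100010 → 3-byte char #9 = E2 9A BF.
Offset 29: leading byte 0xE8 = 11101000 → 3-byte char #10 = E8 B2 A0.
Leading byte 0xE8 = 11101000 matches 1110xxxx → 3-byte sequence.
Byte 1: 0xE8 = 11101000, payload 1000 (4 bits).
Byte 2: 0xB2 = 10110010 (10xxxxxx ✓), payload 110010.
Byte 3: 0xA0 = 10100000 (10xxxxxx ✓), payload 100000.
Concatenate: 1000110010100000 = 0x8CA0 (16 bits → U+8CA0).

U+8CA0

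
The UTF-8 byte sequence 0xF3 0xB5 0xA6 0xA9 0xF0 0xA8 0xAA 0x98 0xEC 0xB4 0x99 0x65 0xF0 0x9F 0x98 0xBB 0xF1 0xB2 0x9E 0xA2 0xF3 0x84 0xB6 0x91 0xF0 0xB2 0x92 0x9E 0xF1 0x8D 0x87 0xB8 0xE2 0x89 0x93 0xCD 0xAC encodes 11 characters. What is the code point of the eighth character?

Offset 0: leading byte 0xF3 = 11110011 → 4-byte char #1 = F3 B5 A6 A9.
Offset 4: leading byte 0xF0 = 11110000 → 4-byte char #2 = F0 A8 AA 98.
Offset 8: leading byte 0xEC = 11101100 → 3-byte char #3 = EC B4 99.
Offset 11: leading byte 0x65 = 01100101 → 1-byte char #4 = 65.
Offset 12: leading byte 0xF0 = 11110000 → 4-byte char #5 = F0 9F 98 BB.
Offset 16: leading byte 0xF1 = 11110001 → 4-byte char #6 = F1 B2 9E A2.
Offset 20: leading byte 0xF3 = 11110011 → 4-byte char #7 = F3 84 B6 91.
Offset 24: leading byte 0xF0 = 11110000 → 4-byte char #8 = F0 B2 92 9E.
Leading byte 0xF0 = 11110000 matches 11110xxx → 4-byte sequence.
Byte 1: 0xF0 = 11110000, payload 000 (3 bits).
Byte 2: 0xB2 = 10110010 (10xxxxxx ✓), payload 110010.
Byte 3: 0x92 = 10010010 (10xxxxxx ✓), payload 010010.
Byte 4: 0x9E = 10011110 (10xxxxxx ✓), payload 011110.
Concatenate: 000110010010010011110 = 0x3249E (21 bits → U+3249E).

U+3249E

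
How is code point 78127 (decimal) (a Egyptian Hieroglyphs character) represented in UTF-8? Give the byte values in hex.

U+1312F = 0x1312F = 78127 decimal. In range U+10000–U+10FFFF → 4-byte form: 11110xxx 10xxxxxx 10xxxxxx 10xxxxxx.
Binary (21 bits): 000010011000100101111.
Split 3+6+6+6: 000 | 010011 | 000100 | 101111.
Byte 1: 11110000 = 0xF0.
Byte 2: 10010011 = 0x93.
Byte 3: 10000100 = 0x84.
Byte 4: 10101111 = 0xAF.

F0 93 84 AF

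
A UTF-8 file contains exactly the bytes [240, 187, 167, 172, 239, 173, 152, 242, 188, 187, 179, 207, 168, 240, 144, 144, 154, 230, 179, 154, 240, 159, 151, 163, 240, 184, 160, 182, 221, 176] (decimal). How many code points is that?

9

Byte at offset 0: 0xF0 = 11110000 → 4-byte char (#1). Advance 4.
Byte at offset 4: 0xEF = 11101111 → 3-byte char (#2). Advance 3.
Byte at offset 7: 0xF2 = 11110010 → 4-byte char (#3). Advance 4.
Byte at offset 11: 0xCF = 11001111 → 2-byte char (#4). Advance 2.
Byte at offset 13: 0xF0 = 11110000 → 4-byte char (#5). Advance 4.
Byte at offset 17: 0xE6 = 11100110 → 3-byte char (#6). Advance 3.
Byte at offset 20: 0xF0 = 11110000 → 4-byte char (#7). Advance 4.
Byte at offset 24: 0xF0 = 11110000 → 4-byte char (#8). Advance 4.
Byte at offset 28: 0xDD = 11011101 → 2-byte char (#9). Advance 2.
Reached end at offset 30 after 9 code points.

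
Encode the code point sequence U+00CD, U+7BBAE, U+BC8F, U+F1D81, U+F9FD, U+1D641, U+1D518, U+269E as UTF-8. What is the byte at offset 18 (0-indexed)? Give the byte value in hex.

0x99

U+00CD → 2-byte form C3 8D at offsets 0–1.
U+7BBAE → 4-byte form F1 BB AE AE at offsets 2–5.
U+BC8F → 3-byte form EB B2 8F at offsets 6–8.
U+F1D81 → 4-byte form F3 B1 B6 81 at offsets 9–12.
U+F9FD → 3-byte form EF A7 BD at offsets 13–15.
U+1D641 → 4-byte form F0 9D 99 81 at offsets 16–19.
Offset 18 falls in char 6's range; it's byte 3 of F0 9D 99 81 = 0x99.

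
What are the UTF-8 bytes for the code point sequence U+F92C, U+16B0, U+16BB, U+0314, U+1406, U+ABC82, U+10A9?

U+F92C: 3-byte form → EF A4 AC.
U+16B0: 3-byte form → E1 9A B0.
U+16BB: 3-byte form → E1 9A BB.
U+0314: 2-byte form → CC 94.
U+1406: 3-byte form → E1 90 86.
U+ABC82: 4-byte form → F2 AB B2 82.
U+10A9: 3-byte form → E1 82 A9.
Concatenated (21 bytes): EF A4 AC E1 9A B0 E1 9A BB CC 94 E1 90 86 F2 AB B2 82 E1 82 A9.

EF A4 AC E1 9A B0 E1 9A BB CC 94 E1 90 86 F2 AB B2 82 E1 82 A9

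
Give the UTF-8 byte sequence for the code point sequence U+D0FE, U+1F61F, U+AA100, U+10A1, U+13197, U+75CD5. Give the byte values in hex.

ED 83 BE F0 9F 98 9F F2 AA 84 80 E1 82 A1 F0 93 86 97 F1 B5 B3 95

U+D0FE: 3-byte form → ED 83 BE.
U+1F61F: 4-byte form → F0 9F 98 9F.
U+AA100: 4-byte form → F2 AA 84 80.
U+10A1: 3-byte form → E1 82 A1.
U+13197: 4-byte form → F0 93 86 97.
U+75CD5: 4-byte form → F1 B5 B3 95.
Concatenated (22 bytes): ED 83 BE F0 9F 98 9F F2 AA 84 80 E1 82 A1 F0 93 86 97 F1 B5 B3 95.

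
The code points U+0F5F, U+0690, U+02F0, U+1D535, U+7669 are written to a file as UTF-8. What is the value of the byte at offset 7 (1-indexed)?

1-indexed offset 7 is 0-indexed offset 6.
U+0F5F → 3-byte form E0 BD 9F at offsets 0–2.
U+0690 → 2-byte form DA 90 at offsets 3–4.
U+02F0 → 2-byte form CB B0 at offsets 5–6.
Offset 6 falls in char 3's range; it's byte 2 of CB B0 = 0xB0.

0xB0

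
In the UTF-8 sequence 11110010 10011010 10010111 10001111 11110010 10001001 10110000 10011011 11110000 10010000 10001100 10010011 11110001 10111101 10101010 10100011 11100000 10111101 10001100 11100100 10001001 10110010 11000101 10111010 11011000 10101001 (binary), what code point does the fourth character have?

U+7DAA3

Offset 0: leading byte 0xF2 = 11110010 → 4-byte char #1 = F2 9A 97 8F.
Offset 4: leading byte 0xF2 = 11110010 → 4-byte char #2 = F2 89 B0 9B.
Offset 8: leading byte 0xF0 = 11110000 → 4-byte char #3 = F0 90 8C 93.
Offset 12: leading byte 0xF1 = 11110001 → 4-byte char #4 = F1 BD AA A3.
Leading byte 0xF1 = 11110001 matches 11110xxx → 4-byte sequence.
Byte 1: 0xF1 = 11110001, payload 001 (3 bits).
Byte 2: 0xBD = 10111101 (10xxxxxx ✓), payload 111101.
Byte 3: 0xAA = 10101010 (10xxxxxx ✓), payload 101010.
Byte 4: 0xA3 = 10100011 (10xxxxxx ✓), payload 100011.
Concatenate: 001111101101010100011 = 0x7DAA3 (21 bits → U+7DAA3).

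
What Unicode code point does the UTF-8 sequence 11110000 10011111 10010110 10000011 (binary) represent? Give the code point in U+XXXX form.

Leading byte 0xF0 = 11110000 matches 11110xxx → 4-byte sequence.
Byte 1: 0xF0 = 11110000, payload 000 (3 bits).
Byte 2: 0x9F = 10011111 (10xxxxxx ✓), payload 011111.
Byte 3: 0x96 = 10010110 (10xxxxxx ✓), payload 010110.
Byte 4: 0x83 = 10000011 (10xxxxxx ✓), payload 000011.
Concatenate: 000011111010110000011 = 0x1F583 (21 bits → U+1F583).

U+1F583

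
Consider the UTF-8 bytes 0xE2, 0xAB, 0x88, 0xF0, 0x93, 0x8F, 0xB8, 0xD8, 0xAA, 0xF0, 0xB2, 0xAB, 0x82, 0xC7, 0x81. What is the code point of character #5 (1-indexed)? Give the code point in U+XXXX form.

Offset 0: leading byte 0xE2 = 11100010 → 3-byte char #1 = E2 AB 88.
Offset 3: leading byte 0xF0 = 11110000 → 4-byte char #2 = F0 93 8F B8.
Offset 7: leading byte 0xD8 = 11011000 → 2-byte char #3 = D8 AA.
Offset 9: leading byte 0xF0 = 11110000 → 4-byte char #4 = F0 B2 AB 82.
Offset 13: leading byte 0xC7 = 11000111 → 2-byte char #5 = C7 81.
Leading byte 0xC7 = 11000111 matches 110xxxxx → 2-byte sequence.
Byte 1: 0xC7 = 11000111, payload 00111 (5 bits).
Byte 2: 0x81 = 10000001 (10xxxxxx ✓), payload 000001.
Concatenate: 00111000001 = 0x1C1 (11 bits → U+01C1).

U+01C1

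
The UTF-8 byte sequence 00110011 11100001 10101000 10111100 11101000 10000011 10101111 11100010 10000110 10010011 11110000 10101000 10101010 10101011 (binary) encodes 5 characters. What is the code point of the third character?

U+80EF

Offset 0: leading byte 0x33 = 00110011 → 1-byte char #1 = 33.
Offset 1: leading byte 0xE1 = 11100001 → 3-byte char #2 = E1 A8 BC.
Offset 4: leading byte 0xE8 = 11101000 → 3-byte char #3 = E8 83 AF.
Leading byte 0xE8 = 11101000 matches 1110xxxx → 3-byte sequence.
Byte 1: 0xE8 = 11101000, payload 1000 (4 bits).
Byte 2: 0x83 = 10000011 (10xxxxxx ✓), payload 000011.
Byte 3: 0xAF = 10101111 (10xxxxxx ✓), payload 101111.
Concatenate: 1000000011101111 = 0x80EF (16 bits → U+80EF).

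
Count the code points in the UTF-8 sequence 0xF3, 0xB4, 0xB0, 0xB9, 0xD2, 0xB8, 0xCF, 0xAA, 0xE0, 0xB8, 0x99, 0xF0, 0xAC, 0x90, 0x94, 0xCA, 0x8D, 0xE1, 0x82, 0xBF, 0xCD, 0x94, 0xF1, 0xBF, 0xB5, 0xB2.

9

Byte at offset 0: 0xF3 = 11110011 → 4-byte char (#1). Advance 4.
Byte at offset 4: 0xD2 = 11010010 → 2-byte char (#2). Advance 2.
Byte at offset 6: 0xCF = 11001111 → 2-byte char (#3). Advance 2.
Byte at offset 8: 0xE0 = 11100000 → 3-byte char (#4). Advance 3.
Byte at offset 11: 0xF0 = 11110000 → 4-byte char (#5). Advance 4.
Byte at offset 15: 0xCA = 11001010 → 2-byte char (#6). Advance 2.
Byte at offset 17: 0xE1 = 11100001 → 3-byte char (#7). Advance 3.
Byte at offset 20: 0xCD = 11001101 → 2-byte char (#8). Advance 2.
Byte at offset 22: 0xF1 = 11110001 → 4-byte char (#9). Advance 4.
Reached end at offset 26 after 9 code points.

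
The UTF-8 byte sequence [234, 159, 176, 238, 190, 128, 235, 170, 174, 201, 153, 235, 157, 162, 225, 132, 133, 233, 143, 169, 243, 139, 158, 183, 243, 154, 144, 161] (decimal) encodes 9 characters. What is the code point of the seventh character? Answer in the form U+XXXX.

Offset 0: leading byte 0xEA = 11101010 → 3-byte char #1 = EA 9F B0.
Offset 3: leading byte 0xEE = 11101110 → 3-byte char #2 = EE BE 80.
Offset 6: leading byte 0xEB = 11101011 → 3-byte char #3 = EB AA AE.
Offset 9: leading byte 0xC9 = 11001001 → 2-byte char #4 = C9 99.
Offset 11: leading byte 0xEB = 11101011 → 3-byte char #5 = EB 9D A2.
Offset 14: leading byte 0xE1 = 11100001 → 3-byte char #6 = E1 84 85.
Offset 17: leading byte 0xE9 = 11101001 → 3-byte char #7 = E9 8F A9.
Leading byte 0xE9 = 11101001 matches 1110xxxx → 3-byte sequence.
Byte 1: 0xE9 = 11101001, payload 1001 (4 bits).
Byte 2: 0x8F = 10001111 (10xxxxxx ✓), payload 001111.
Byte 3: 0xA9 = 10101001 (10xxxxxx ✓), payload 101001.
Concatenate: 1001001111101001 = 0x93E9 (16 bits → U+93E9).

U+93E9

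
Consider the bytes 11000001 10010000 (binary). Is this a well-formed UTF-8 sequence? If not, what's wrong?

invalid (overlong encoding)

Leading byte 0xC1 = 11000001 → 2-byte form.
Continuation bytes all match 10xxxxxx. Payload decodes to 0x50.
But 0x50 < 0x80, the minimum for a 2-byte sequence — this is an overlong encoding.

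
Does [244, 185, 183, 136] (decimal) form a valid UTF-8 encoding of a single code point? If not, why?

Leading byte 0xF4 = 11110100 → 4-byte form.
Payload = 0x139DC8, which exceeds U+10FFFF, the maximum Unicode code point. (Leading bytes F5–FF, or F4 followed by ≥ 0x90, are invalid.)

invalid (encodes a value above U+10FFFF)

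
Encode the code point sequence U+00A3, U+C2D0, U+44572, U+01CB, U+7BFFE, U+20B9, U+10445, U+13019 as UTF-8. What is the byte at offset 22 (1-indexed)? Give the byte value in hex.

0x85

1-indexed offset 22 is 0-indexed offset 21.
U+00A3 → 2-byte form C2 A3 at offsets 0–1.
U+C2D0 → 3-byte form EC 8B 90 at offsets 2–4.
U+44572 → 4-byte form F1 84 95 B2 at offsets 5–8.
U+01CB → 2-byte form C7 8B at offsets 9–10.
U+7BFFE → 4-byte form F1 BB BF BE at offsets 11–14.
U+20B9 → 3-byte form E2 82 B9 at offsets 15–17.
U+10445 → 4-byte form F0 90 91 85 at offsets 18–21.
Offset 21 falls in char 7's range; it's byte 4 of F0 90 91 85 = 0x85.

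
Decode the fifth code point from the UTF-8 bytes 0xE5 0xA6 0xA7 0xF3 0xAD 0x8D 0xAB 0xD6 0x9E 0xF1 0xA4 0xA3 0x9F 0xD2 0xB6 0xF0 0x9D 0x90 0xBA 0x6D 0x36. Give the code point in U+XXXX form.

U+04B6

Offset 0: leading byte 0xE5 = 11100101 → 3-byte char #1 = E5 A6 A7.
Offset 3: leading byte 0xF3 = 11110011 → 4-byte char #2 = F3 AD 8D AB.
Offset 7: leading byte 0xD6 = 11010110 → 2-byte char #3 = D6 9E.
Offset 9: leading byte 0xF1 = 11110001 → 4-byte char #4 = F1 A4 A3 9F.
Offset 13: leading byte 0xD2 = 11010010 → 2-byte char #5 = D2 B6.
Leading byte 0xD2 = 11010010 matches 110xxxxx → 2-byte sequence.
Byte 1: 0xD2 = 11010010, payload 10010 (5 bits).
Byte 2: 0xB6 = 10110110 (10xxxxxx ✓), payload 110110.
Concatenate: 10010110110 = 0x4B6 (11 bits → U+04B6).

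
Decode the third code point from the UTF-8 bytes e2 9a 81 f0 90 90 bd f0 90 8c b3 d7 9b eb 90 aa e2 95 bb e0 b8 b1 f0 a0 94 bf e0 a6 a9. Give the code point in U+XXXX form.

Offset 0: leading byte 0xE2 = 11100010 → 3-byte char #1 = E2 9A 81.
Offset 3: leading byte 0xF0 = 11110000 → 4-byte char #2 = F0 90 90 BD.
Offset 7: leading byte 0xF0 = 11110000 → 4-byte char #3 = F0 90 8C B3.
Leading byte 0xF0 = 11110000 matches 11110xxx → 4-byte sequence.
Byte 1: 0xF0 = 11110000, payload 000 (3 bits).
Byte 2: 0x90 = 10010000 (10xxxxxx ✓), payload 010000.
Byte 3: 0x8C = 10001100 (10xxxxxx ✓), payload 001100.
Byte 4: 0xB3 = 10110011 (10xxxxxx ✓), payload 110011.
Concatenate: 000010000001100110011 = 0x10333 (21 bits → U+10333).

U+10333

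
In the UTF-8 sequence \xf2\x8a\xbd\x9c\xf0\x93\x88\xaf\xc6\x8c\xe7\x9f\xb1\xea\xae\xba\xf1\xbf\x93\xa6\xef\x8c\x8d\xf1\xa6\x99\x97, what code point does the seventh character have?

U+F30D

Offset 0: leading byte 0xF2 = 11110010 → 4-byte char #1 = F2 8A BD 9C.
Offset 4: leading byte 0xF0 = 11110000 → 4-byte char #2 = F0 93 88 AF.
Offset 8: leading byte 0xC6 = 11000110 → 2-byte char #3 = C6 8C.
Offset 10: leading byte 0xE7 = 11100111 → 3-byte char #4 = E7 9F B1.
Offset 13: leading byte 0xEA = 11101010 → 3-byte char #5 = EA AE BA.
Offset 16: leading byte 0xF1 = 11110001 → 4-byte char #6 = F1 BF 93 A6.
Offset 20: leading byte 0xEF = 11101111 → 3-byte char #7 = EF 8C 8D.
Leading byte 0xEF = 11101111 matches 1110xxxx → 3-byte sequence.
Byte 1: 0xEF = 11101111, payload 1111 (4 bits).
Byte 2: 0x8C = 10001100 (10xxxxxx ✓), payload 001100.
Byte 3: 0x8D = 10001101 (10xxxxxx ✓), payload 001101.
Concatenate: 1111001100001101 = 0xF30D (16 bits → U+F30D).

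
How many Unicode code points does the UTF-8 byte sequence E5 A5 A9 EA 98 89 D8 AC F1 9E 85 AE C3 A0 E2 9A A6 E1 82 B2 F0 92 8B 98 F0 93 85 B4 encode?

Byte at offset 0: 0xE5 = 11100101 → 3-byte char (#1). Advance 3.
Byte at offset 3: 0xEA = 11101010 → 3-byte char (#2). Advance 3.
Byte at offset 6: 0xD8 = 11011000 → 2-byte char (#3). Advance 2.
Byte at offset 8: 0xF1 = 11110001 → 4-byte char (#4). Advance 4.
Byte at offset 12: 0xC3 = 11000011 → 2-byte char (#5). Advance 2.
Byte at offset 14: 0xE2 = 11100010 → 3-byte char (#6). Advance 3.
Byte at offset 17: 0xE1 = 11100001 → 3-byte char (#7). Advance 3.
Byte at offset 20: 0xF0 = 11110000 → 4-byte char (#8). Advance 4.
Byte at offset 24: 0xF0 = 11110000 → 4-byte char (#9). Advance 4.
Reached end at offset 28 after 9 code points.

9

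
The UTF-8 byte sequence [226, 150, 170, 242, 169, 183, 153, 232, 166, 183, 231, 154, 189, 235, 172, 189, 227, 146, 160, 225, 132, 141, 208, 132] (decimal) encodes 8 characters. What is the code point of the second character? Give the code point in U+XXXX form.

U+A9DD9

Offset 0: leading byte 0xE2 = 11100010 → 3-byte char #1 = E2 96 AA.
Offset 3: leading byte 0xF2 = 11110010 → 4-byte char #2 = F2 A9 B7 99.
Leading byte 0xF2 = 11110010 matches 11110xxx → 4-byte sequence.
Byte 1: 0xF2 = 11110010, payload 010 (3 bits).
Byte 2: 0xA9 = 10101001 (10xxxxxx ✓), payload 101001.
Byte 3: 0xB7 = 10110111 (10xxxxxx ✓), payload 110111.
Byte 4: 0x99 = 10011001 (10xxxxxx ✓), payload 011001.
Concatenate: 010101001110111011001 = 0xA9DD9 (21 bits → U+A9DD9).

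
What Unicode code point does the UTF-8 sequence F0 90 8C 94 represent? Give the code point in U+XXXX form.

U+10314

Leading byte 0xF0 = 11110000 matches 11110xxx → 4-byte sequence.
Byte 1: 0xF0 = 11110000, payload 000 (3 bits).
Byte 2: 0x90 = 10010000 (10xxxxxx ✓), payload 010000.
Byte 3: 0x8C = 10001100 (10xxxxxx ✓), payload 001100.
Byte 4: 0x94 = 10010100 (10xxxxxx ✓), payload 010100.
Concatenate: 000010000001100010100 = 0x10314 (21 bits → U+10314).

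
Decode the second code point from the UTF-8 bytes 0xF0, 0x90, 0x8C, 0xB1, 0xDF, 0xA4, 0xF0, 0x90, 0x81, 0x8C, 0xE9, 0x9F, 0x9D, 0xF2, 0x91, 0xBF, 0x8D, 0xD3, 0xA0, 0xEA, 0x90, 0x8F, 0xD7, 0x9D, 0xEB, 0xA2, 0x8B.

Offset 0: leading byte 0xF0 = 11110000 → 4-byte char #1 = F0 90 8C B1.
Offset 4: leading byte 0xDF = 11011111 → 2-byte char #2 = DF A4.
Leading byte 0xDF = 11011111 matches 110xxxxx → 2-byte sequence.
Byte 1: 0xDF = 11011111, payload 11111 (5 bits).
Byte 2: 0xA4 = 10100100 (10xxxxxx ✓), payload 100100.
Concatenate: 11111100100 = 0x7E4 (11 bits → U+07E4).

U+07E4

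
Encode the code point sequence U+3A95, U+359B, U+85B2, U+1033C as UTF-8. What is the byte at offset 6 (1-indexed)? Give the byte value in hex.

0x9B

1-indexed offset 6 is 0-indexed offset 5.
U+3A95 → 3-byte form E3 AA 95 at offsets 0–2.
U+359B → 3-byte form E3 96 9B at offsets 3–5.
Offset 5 falls in char 2's range; it's byte 3 of E3 96 9B = 0x9B.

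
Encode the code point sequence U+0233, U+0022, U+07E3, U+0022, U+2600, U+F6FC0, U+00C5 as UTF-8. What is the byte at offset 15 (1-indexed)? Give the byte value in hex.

0x85

1-indexed offset 15 is 0-indexed offset 14.
U+0233 → 2-byte form C8 B3 at offsets 0–1.
U+0022 → 1-byte form 22 at offsets 2–2.
U+07E3 → 2-byte form DF A3 at offsets 3–4.
U+0022 → 1-byte form 22 at offsets 5–5.
U+2600 → 3-byte form E2 98 80 at offsets 6–8.
U+F6FC0 → 4-byte form F3 B6 BF 80 at offsets 9–12.
U+00C5 → 2-byte form C3 85 at offsets 13–14.
Offset 14 falls in char 7's range; it's byte 2 of C3 85 = 0x85.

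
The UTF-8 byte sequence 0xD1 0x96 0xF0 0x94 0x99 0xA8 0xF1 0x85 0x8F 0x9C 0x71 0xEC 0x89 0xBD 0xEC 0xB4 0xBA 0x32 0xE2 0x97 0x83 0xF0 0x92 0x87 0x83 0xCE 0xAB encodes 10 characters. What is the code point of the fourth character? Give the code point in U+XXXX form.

Offset 0: leading byte 0xD1 = 11010001 → 2-byte char #1 = D1 96.
Offset 2: leading byte 0xF0 = 11110000 → 4-byte char #2 = F0 94 99 A8.
Offset 6: leading byte 0xF1 = 11110001 → 4-byte char #3 = F1 85 8F 9C.
Offset 10: leading byte 0x71 = 01110001 → 1-byte char #4 = 71.
Leading byte 0x71 = 01110001 matches 0xxxxxxx → 1-byte sequence.
Byte 1: 0x71 = 01110001, payload 1110001 (7 bits).
Concatenate: 1110001 = 0x71 (7 bits → U+0071).

U+0071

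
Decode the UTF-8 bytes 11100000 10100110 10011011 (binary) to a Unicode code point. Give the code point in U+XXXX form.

Leading byte 0xE0 = 11100000 matches 1110xxxx → 3-byte sequence.
Byte 1: 0xE0 = 11100000, payload 0000 (4 bits).
Byte 2: 0xA6 = 10100110 (10xxxxxx ✓), payload 100110.
Byte 3: 0x9B = 10011011 (10xxxxxx ✓), payload 011011.
Concatenate: 0000100110011011 = 0x99B (16 bits → U+099B).

U+099B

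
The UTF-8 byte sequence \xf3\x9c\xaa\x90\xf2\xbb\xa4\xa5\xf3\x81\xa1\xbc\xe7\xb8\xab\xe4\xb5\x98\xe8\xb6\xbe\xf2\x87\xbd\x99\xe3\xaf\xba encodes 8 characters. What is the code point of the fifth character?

Offset 0: leading byte 0xF3 = 11110011 → 4-byte char #1 = F3 9C AA 90.
Offset 4: leading byte 0xF2 = 11110010 → 4-byte char #2 = F2 BB A4 A5.
Offset 8: leading byte 0xF3 = 11110011 → 4-byte char #3 = F3 81 A1 BC.
Offset 12: leading byte 0xE7 = 11100111 → 3-byte char #4 = E7 B8 AB.
Offset 15: leading byte 0xE4 = 11100100 → 3-byte char #5 = E4 B5 98.
Leading byte 0xE4 = 11100100 matches 1110xxxx → 3-byte sequence.
Byte 1: 0xE4 = 11100100, payload 0100 (4 bits).
Byte 2: 0xB5 = 10110101 (10xxxxxx ✓), payload 110101.
Byte 3: 0x98 = 10011000 (10xxxxxx ✓), payload 011000.
Concatenate: 0100110101011000 = 0x4D58 (16 bits → U+4D58).

U+4D58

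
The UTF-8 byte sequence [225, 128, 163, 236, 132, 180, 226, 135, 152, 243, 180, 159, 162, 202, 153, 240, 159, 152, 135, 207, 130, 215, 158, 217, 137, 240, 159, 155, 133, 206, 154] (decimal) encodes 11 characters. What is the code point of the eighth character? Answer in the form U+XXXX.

Offset 0: leading byte 0xE1 = 11100001 → 3-byte char #1 = E1 80 A3.
Offset 3: leading byte 0xEC = 11101100 → 3-byte char #2 = EC 84 B4.
Offset 6: leading byte 0xE2 = 11100010 → 3-byte char #3 = E2 87 98.
Offset 9: leading byte 0xF3 = 11110011 → 4-byte char #4 = F3 B4 9F A2.
Offset 13: leading byte 0xCA = 11001010 → 2-byte char #5 = CA 99.
Offset 15: leading byte 0xF0 = 11110000 → 4-byte char #6 = F0 9F 98 87.
Offset 19: leading byte 0xCF = 11001111 → 2-byte char #7 = CF 82.
Offset 21: leading byte 0xD7 = 11010111 → 2-byte char #8 = D7 9E.
Leading byte 0xD7 = 11010111 matches 110xxxxx → 2-byte sequence.
Byte 1: 0xD7 = 11010111, payload 10111 (5 bits).
Byte 2: 0x9E = 10011110 (10xxxxxx ✓), payload 011110.
Concatenate: 10111011110 = 0x5DE (11 bits → U+05DE).

U+05DE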